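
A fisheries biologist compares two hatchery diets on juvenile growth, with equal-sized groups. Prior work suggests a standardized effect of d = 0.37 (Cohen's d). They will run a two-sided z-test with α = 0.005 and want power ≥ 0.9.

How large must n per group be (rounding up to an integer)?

For power 0.9 need Φ(δ − z_{0.0025}) = 0.9, so δ = z_{0.0025} + z_{0.10} = 2.807 + 1.282 = 4.089.
(For δ > 0 the lower-tail rejection region contributes negligibly to power, so the one-term inversion is standard.)
δ = d·√(n/2) ⇒ n = 2(δ/d)² = 2 × (4.089 / 0.37)² = 244.22.
Rounding up, n = 245 per group.

n = 245 per group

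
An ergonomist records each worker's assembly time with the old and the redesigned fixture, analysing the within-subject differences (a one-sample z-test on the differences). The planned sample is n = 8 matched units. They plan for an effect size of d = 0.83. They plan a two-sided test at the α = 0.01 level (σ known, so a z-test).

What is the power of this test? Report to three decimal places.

Power ≈ 0.410

Noncentrality parameter: δ = d·√n = 0.83 × √8 = 2.3476
Critical value for a two-sided test at α = 0.01: z_{α/2} = 2.576.
Power = Φ(δ − 2.576) + Φ(−δ − 2.576) = Φ(-0.228) + Φ(-4.923) = 0.4097 + 0.0000 = 0.4097.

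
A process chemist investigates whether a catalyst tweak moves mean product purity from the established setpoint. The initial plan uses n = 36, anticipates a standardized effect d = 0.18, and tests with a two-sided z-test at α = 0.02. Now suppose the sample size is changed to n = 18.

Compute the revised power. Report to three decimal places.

With n = 18: δ = d·√n = 0.18 × √18 = 0.7637. Critical value z_{0.01} = 2.326.
Revised power = Φ(δ − 2.326) + Φ(−δ − 2.326) = Φ(-1.563) + Φ(-3.090) = 0.0591 + 0.0010 = 0.0601.

Power ≈ 0.060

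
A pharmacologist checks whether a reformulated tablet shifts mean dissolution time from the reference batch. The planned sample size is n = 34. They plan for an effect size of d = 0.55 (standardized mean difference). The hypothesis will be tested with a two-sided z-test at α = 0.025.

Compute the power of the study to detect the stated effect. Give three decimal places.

Noncentrality parameter: δ = d·√n = 0.55 × √34 = 3.2070
Two-sided α = 0.025 → critical value z_{0.0125} = 2.241.
Power = Φ(δ − 2.241) + Φ(−δ − 2.241) = Φ(0.966) + Φ(-5.448) = 0.8329 + 0.0000 = 0.8329.

Power ≈ 0.833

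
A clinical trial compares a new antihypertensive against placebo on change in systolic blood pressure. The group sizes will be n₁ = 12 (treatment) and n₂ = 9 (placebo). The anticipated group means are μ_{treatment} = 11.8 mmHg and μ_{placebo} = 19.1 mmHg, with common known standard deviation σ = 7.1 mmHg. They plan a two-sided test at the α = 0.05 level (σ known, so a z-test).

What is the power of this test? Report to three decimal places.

Power ≈ 0.645

Standardized effect: d = |μ_{treatment} − μ_{placebo}| / σ = |11.8 − 19.1| / 7.1 = 1.0282
Noncentrality parameter: δ = d / √(1/n₁ + 1/n₂) = 1.0282 / √(1/12 + 1/9) = 2.3317
Critical value for a two-sided test at α = 0.05: z_{α/2} = 1.960.
Power = Φ(δ − 1.960) + Φ(−δ − 1.960) = Φ(0.372) + Φ(-4.292) = 0.6449 + 0.0000 = 0.6450.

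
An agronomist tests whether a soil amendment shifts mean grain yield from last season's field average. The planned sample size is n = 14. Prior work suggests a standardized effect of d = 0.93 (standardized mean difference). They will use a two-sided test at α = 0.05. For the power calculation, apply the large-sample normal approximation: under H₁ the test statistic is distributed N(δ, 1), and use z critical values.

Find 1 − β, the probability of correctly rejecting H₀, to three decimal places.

Noncentrality parameter: δ = d·√n = 0.93 × √14 = 3.4797
Critical value for a two-sided test at α = 0.05: z_{α/2} = 1.960.
Power = Φ(δ − 1.960) + Φ(−δ − 1.960) = Φ(1.520) + Φ(-5.440) = 0.9357 + 0.0000 = 0.9357.

Power ≈ 0.936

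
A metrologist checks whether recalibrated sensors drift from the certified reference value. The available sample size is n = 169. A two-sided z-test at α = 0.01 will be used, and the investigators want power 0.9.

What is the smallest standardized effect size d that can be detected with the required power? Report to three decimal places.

d ≈ 0.297

Required noncentrality: δ = z_{0.005} + z_{0.10} = 2.576 + 1.282 = 3.857.
(Lower-tail contribution to power is negligible for δ > 0.)
δ = d·√n ⇒ d = δ/√n = 3.857/√169 = 0.2967.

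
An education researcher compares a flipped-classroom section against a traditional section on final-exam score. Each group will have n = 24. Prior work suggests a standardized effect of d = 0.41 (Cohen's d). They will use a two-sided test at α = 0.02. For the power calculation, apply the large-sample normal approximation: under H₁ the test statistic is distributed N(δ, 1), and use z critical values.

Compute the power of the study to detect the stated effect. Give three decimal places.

Power ≈ 0.183

Noncentrality parameter: δ = d·√(n/2) = 0.41 × √(24/2) = 1.4203
Critical value for a two-sided test at α = 0.02: z_{α/2} = 2.326.
Power = Φ(δ − 2.326) + Φ(−δ − 2.326) = Φ(-0.906) + Φ(-3.747) = 0.1825 + 0.0001 = 0.1825.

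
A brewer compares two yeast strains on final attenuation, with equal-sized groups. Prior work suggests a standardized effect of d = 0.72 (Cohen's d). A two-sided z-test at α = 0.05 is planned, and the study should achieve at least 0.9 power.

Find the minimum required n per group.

For power 0.9 need Φ(δ − z_{0.025}) = 0.9, so δ = z_{0.025} + z_{0.10} = 1.960 + 1.282 = 3.242.
(For δ > 0 the lower-tail rejection region contributes negligibly to power, so the one-term inversion is standard.)
δ = d·√(n/2) ⇒ n = 2(δ/d)² = 2 × (3.242 / 0.72)² = 40.54.
Round up to the next whole unit.

n = 41 per group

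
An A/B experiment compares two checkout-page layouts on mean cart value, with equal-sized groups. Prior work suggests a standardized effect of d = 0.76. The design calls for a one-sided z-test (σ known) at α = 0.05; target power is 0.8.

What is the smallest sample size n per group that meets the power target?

n = 22 per group

Set Φ(δ − 1.645) = 0.8; then δ − 1.645 = Φ⁻¹(0.8) = 0.842, giving δ = 2.486.
δ = d·√(n/2) ⇒ n = 2(δ/d)² = 2 × (2.486 / 0.76)² = 21.41.
Round up to the next whole unit.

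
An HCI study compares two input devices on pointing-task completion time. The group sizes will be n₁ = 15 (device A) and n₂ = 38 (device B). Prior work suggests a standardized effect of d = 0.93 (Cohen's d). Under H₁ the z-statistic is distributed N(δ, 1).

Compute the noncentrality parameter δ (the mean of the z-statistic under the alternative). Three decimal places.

δ ≈ 3.050

The noncentrality parameter scales effect size by the design's sample-size factor: δ = d / √(1/n₁ + 1/n₂) = 0.93 / √(1/15 + 1/38) = 3.0499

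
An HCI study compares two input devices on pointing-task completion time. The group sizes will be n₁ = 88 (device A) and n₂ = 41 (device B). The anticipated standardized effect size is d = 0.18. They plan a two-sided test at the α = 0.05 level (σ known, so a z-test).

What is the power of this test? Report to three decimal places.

Power ≈ 0.159

Noncentrality parameter: δ = d / √(1/n₁ + 1/n₂) = 0.18 / √(1/88 + 1/41) = 0.9519
Critical value for a two-sided test at α = 0.05: z_{α/2} = 1.960.
Power = Φ(δ − 1.960) + Φ(−δ − 1.960) = Φ(-1.008) + Φ(-2.912) = 0.1567 + 0.0018 = 0.1585.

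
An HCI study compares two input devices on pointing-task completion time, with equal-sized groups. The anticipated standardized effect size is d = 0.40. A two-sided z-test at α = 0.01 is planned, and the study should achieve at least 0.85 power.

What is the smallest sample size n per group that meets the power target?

Set Φ(δ − 2.576) = 0.85; then δ − 2.576 = Φ⁻¹(0.85) = 1.036, giving δ = 3.612.
(The Φ(−δ − z_{α/2}) term is vanishingly small for δ > 0 and is dropped in the standard sample-size formula.)
δ = d·√(n/2) ⇒ n = 2(δ/d)² = 2 × (3.612 / 0.40)² = 163.11.
Round up to the next whole unit.

n = 164 per group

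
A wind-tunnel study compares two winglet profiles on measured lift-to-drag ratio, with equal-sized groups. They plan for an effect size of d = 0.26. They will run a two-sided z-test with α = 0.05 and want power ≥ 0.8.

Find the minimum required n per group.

For power 0.8 need Φ(δ − z_{0.025}) = 0.8, so δ = z_{0.025} + z_{0.20} = 1.960 + 0.842 = 2.802.
(Ignoring the negligible lower-tail rejection probability gives the usual closed-form inversion.)
δ = d·√(n/2) ⇒ n = 2(δ/d)² = 2 × (2.802 / 0.26)² = 232.22.
Round up to the next whole unit.

n = 233 per group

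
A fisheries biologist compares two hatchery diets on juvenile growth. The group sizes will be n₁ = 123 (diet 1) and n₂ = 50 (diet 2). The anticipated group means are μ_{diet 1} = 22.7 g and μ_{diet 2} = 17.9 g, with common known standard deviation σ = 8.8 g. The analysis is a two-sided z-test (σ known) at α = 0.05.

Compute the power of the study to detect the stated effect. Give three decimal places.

Standardized effect: d = |μ_{diet 1} − μ_{diet 2}| / σ = |22.7 − 17.9| / 8.8 = 0.5455
Noncentrality parameter: δ = d / √(1/n₁ + 1/n₂) = 0.5455 / √(1/123 + 1/50) = 3.2522
Two-sided α = 0.05 → critical value z_{0.025} = 1.960.
Power = Φ(δ − 1.960) + Φ(−δ − 1.960) = Φ(1.292) + Φ(-5.212) = 0.9019 + 0.0000 = 0.9019.

Power ≈ 0.902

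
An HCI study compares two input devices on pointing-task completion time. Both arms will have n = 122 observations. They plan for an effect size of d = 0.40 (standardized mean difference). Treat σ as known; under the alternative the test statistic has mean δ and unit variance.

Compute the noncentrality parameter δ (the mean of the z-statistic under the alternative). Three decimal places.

δ = d·√(n/2) = 0.40 × √(122/2) = 3.1241

δ ≈ 3.124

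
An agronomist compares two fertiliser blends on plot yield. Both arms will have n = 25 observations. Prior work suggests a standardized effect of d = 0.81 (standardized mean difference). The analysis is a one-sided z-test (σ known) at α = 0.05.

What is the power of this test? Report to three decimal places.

Power ≈ 0.889

Noncentrality parameter: λ = d·√(n/2) = 0.81 × √(25/2) = 2.8638
Critical value for a one-sided test at α = 0.05: z_α = 1.645.
Power = P(Z > 1.645 − λ) = Φ(1.219) = 0.8886.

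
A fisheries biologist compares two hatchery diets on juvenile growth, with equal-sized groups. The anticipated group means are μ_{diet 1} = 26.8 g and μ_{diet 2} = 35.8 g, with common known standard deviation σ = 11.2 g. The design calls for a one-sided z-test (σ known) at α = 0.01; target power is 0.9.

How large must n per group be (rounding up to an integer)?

Standardized effect: d = |μ_{diet 1} − μ_{diet 2}| / σ = |26.8 − 35.8| / 11.2 = 0.8036
For power 0.9 need Φ(δ − z_{0.01}) = 0.9, so δ = z_{0.01} + z_{0.10} = 2.326 + 1.282 = 3.608.
δ = d·√(n/2) ⇒ n = 2(δ/d)² = 2 × (3.608 / 0.8036)² = 40.32.
Rounding up, n = 41 per group.

n = 41 per group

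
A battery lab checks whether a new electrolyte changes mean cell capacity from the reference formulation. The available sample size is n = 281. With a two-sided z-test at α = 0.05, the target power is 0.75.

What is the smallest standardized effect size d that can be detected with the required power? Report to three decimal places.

Required noncentrality: δ = z_{0.025} + z_{0.25} = 1.960 + 0.674 = 2.634.
(The second rejection-region term Φ(−δ − z_{α/2}) is negligible and dropped.)
δ = d·√n ⇒ d = δ/√n = 2.634/√281 = 0.1572.

d ≈ 0.157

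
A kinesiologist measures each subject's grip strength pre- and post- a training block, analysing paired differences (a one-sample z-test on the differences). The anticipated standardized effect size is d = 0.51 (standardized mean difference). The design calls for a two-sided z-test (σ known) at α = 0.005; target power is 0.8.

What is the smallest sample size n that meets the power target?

For power 0.8 need Φ(δ − z_{0.0025}) = 0.8, so δ = z_{0.0025} + z_{0.20} = 2.807 + 0.842 = 3.649.
(Ignoring the negligible lower-tail rejection probability gives the usual closed-form inversion.)
δ = d·√n ⇒ n = (δ/d)² = (3.649 / 0.51)² = 51.18.
Round up to the next whole unit.

n = 52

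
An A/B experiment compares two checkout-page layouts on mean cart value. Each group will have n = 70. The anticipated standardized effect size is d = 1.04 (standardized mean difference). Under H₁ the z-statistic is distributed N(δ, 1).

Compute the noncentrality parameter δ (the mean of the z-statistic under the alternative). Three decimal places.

The noncentrality parameter scales effect size by the design's sample-size factor: δ = d·√(n/2) = 1.04 × √(70/2) = 6.1527

δ ≈ 6.153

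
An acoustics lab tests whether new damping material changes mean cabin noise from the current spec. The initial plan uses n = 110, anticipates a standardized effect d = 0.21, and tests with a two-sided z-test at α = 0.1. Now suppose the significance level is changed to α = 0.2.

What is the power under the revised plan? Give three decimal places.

Power ≈ 0.822

δ = d·√n = 0.21 × √110 = 2.2025 (unchanged). New critical value: z_{0.1} = 1.282.
Revised power = Φ(δ − 1.282) + Φ(−δ − 1.282) = Φ(0.921) + Φ(-3.484) = 0.8215 + 0.0002 = 0.8217.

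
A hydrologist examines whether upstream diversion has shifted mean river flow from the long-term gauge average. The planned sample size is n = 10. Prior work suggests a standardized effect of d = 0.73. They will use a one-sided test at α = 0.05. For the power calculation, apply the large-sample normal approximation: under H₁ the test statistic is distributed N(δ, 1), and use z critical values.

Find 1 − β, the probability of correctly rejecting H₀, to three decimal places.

Noncentrality parameter: δ = d·√n = 0.73 × √10 = 2.3085
One-sided α = 0.05 → critical value z_{0.05} = 1.645.
Power = Φ(δ − 1.645) = Φ(0.664) = 0.7465.

Power ≈ 0.747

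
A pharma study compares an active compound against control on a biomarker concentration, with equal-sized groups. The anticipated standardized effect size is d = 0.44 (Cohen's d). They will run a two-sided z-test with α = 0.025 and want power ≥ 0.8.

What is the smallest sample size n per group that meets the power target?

n = 99 per group

For power 0.8 need Φ(δ − z_{0.0125}) = 0.8, so δ = z_{0.0125} + z_{0.20} = 2.241 + 0.842 = 3.083.
(Ignoring the negligible lower-tail rejection probability gives the usual closed-form inversion.)
δ = d·√(n/2) ⇒ n = 2(δ/d)² = 2 × (3.083 / 0.44)² = 98.19.
Round up to the next whole unit.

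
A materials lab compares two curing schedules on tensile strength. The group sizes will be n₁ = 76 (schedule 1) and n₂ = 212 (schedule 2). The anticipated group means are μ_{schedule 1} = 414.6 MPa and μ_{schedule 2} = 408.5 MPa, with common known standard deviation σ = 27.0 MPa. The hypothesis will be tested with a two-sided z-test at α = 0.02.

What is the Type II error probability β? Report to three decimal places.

Standardized effect: d = |μ_{schedule 1} − μ_{schedule 2}| / σ = |414.6 − 408.5| / 27.0 = 0.2259
Noncentrality parameter: δ = d / √(1/n₁ + 1/n₂) = 0.2259 / √(1/76 + 1/212) = 1.6898
Two-sided α = 0.02 → critical value z_{0.01} = 2.326.
Power = Φ(δ − 2.326) + Φ(−δ − 2.326) = Φ(-0.637) + Φ(-4.016) = 0.2622 + 0.0000 = 0.2623.
Type II error: β = 1 − power = 1 − 0.2623 = 0.7377.

β ≈ 0.738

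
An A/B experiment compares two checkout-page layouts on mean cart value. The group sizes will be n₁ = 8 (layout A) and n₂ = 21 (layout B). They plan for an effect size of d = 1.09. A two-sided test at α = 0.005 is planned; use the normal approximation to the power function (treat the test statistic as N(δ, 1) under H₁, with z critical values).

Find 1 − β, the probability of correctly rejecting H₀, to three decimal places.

Power ≈ 0.427

Noncentrality parameter: δ = d / √(1/n₁ + 1/n₂) = 1.09 / √(1/8 + 1/21) = 2.6235
Critical value for a two-sided test at α = 0.005: z_{α/2} = 2.807.
Power = Φ(δ − 2.807) + Φ(−δ − 2.807) = Φ(-0.184) + Φ(-5.431) = 0.4272 + 0.0000 = 0.4272.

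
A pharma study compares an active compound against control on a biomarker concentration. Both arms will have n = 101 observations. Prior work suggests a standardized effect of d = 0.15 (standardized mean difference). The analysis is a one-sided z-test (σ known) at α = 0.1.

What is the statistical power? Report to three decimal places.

Noncentrality parameter: λ = d·√(n/2) = 0.15 × √(101/2) = 1.0660
Critical value for a one-sided test at α = 0.1: z_α = 1.282.
Power = P(Z > 1.282 − λ) = Φ(-0.216) = 0.4146.

Power ≈ 0.415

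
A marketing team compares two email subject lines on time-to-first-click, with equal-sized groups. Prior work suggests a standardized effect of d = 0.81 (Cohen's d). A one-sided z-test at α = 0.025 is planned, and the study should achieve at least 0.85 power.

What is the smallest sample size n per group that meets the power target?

For power 0.85 need Φ(δ − z_{0.025}) = 0.85, so δ = z_{0.025} + z_{0.15} = 1.960 + 1.036 = 2.996.
δ = d·√(n/2) ⇒ n = 2(δ/d)² = 2 × (2.996 / 0.81)² = 27.37.
Round up to the next whole unit.

n = 28 per group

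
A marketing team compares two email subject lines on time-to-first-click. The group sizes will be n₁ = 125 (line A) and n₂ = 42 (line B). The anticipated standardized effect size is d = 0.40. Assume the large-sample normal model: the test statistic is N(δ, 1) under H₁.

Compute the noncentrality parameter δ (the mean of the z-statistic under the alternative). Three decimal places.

δ ≈ 2.243

The noncentrality parameter scales effect size by the design's sample-size factor: δ = d / √(1/n₁ + 1/n₂) = 0.40 / √(1/125 + 1/42) = 2.2428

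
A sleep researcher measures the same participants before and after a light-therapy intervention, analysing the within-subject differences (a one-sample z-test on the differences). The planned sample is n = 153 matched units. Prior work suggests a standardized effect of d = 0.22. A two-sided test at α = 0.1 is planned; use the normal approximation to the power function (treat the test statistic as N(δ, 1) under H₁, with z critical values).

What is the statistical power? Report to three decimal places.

Power ≈ 0.859

Noncentrality parameter: δ = d·√n = 0.22 × √153 = 2.7212
Critical value for a two-sided test at α = 0.1: z_{α/2} = 1.645.
Power = Φ(δ − 1.645) + Φ(−δ − 1.645) = Φ(1.076) + Φ(-4.366) = 0.8591 + 0.0000 = 0.8591.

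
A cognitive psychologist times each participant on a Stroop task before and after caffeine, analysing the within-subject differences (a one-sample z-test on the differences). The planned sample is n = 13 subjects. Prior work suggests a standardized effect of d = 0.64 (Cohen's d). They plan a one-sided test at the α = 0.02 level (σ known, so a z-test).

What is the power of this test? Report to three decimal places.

Power ≈ 0.600

Noncentrality parameter: δ = d·√n = 0.64 × √13 = 2.3076
Critical value for a one-sided test at α = 0.02: z_α = 2.054.
Power = P(Z > 2.054 − δ) = Φ(0.254) = 0.6002.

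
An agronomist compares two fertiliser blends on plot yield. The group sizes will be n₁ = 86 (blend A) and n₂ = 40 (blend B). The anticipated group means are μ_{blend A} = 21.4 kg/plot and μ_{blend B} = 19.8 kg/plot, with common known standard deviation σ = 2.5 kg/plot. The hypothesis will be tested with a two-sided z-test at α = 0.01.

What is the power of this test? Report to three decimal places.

Standardized effect: d = |μ_{blend A} − μ_{blend B}| / σ = |21.4 − 19.8| / 2.5 = 0.6400
Noncentrality parameter: λ = d / √(1/n₁ + 1/n₂) = 0.6400 / √(1/86 + 1/40) = 3.3441
Critical value for a two-sided test at α = 0.01: z_{α/2} = 2.576.
Power = Φ(λ − 2.576) + Φ(−λ − 2.576) = Φ(0.768) + Φ(-5.920) = 0.7788 + 0.0000 = 0.7788.

Power ≈ 0.779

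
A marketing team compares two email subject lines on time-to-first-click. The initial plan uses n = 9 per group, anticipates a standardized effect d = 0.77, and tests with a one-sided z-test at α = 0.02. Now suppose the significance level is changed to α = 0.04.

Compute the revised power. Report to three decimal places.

Power ≈ 0.453

δ = d·√(n/2) = 0.77 × √(9/2) = 1.6334 (unchanged). New critical value: z_{0.04} = 1.751.
Revised power = P(Z > 1.751 − δ) = Φ(-0.117) = 0.4533.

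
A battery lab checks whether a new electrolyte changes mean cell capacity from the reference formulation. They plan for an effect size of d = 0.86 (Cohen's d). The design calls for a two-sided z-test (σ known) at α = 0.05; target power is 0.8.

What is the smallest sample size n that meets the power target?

For power 0.8 need Φ(δ − z_{0.025}) = 0.8, so δ = z_{0.025} + z_{0.20} = 1.960 + 0.842 = 2.802.
(Ignoring the negligible lower-tail rejection probability gives the usual closed-form inversion.)
δ = d·√n ⇒ n = (δ/d)² = (2.802 / 0.86)² = 10.61.
Rounding up, n = 11.

n = 11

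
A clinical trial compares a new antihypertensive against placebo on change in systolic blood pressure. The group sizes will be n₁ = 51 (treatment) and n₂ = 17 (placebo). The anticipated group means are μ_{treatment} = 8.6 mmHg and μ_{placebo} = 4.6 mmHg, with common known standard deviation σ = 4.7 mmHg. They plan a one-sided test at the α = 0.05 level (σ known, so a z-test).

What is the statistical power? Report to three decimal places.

Standardized effect: d = |μ_{treatment} − μ_{placebo}| / σ = |8.6 − 4.6| / 4.7 = 0.8511
Noncentrality parameter: δ = d / √(1/n₁ + 1/n₂) = 0.8511 / √(1/51 + 1/17) = 3.0389
Critical value for a one-sided test at α = 0.05: z_α = 1.645.
Power = P(Z > 1.645 − δ) = Φ(1.394) = 0.9183.

Power ≈ 0.918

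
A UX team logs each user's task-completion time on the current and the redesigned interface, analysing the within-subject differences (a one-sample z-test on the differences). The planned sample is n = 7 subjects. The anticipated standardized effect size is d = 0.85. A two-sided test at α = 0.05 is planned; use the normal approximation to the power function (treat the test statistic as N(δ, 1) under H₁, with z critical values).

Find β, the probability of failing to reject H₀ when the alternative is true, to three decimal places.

Noncentrality parameter: δ = d·√n = 0.85 × √7 = 2.2489
Two-sided α = 0.05 → critical value z_{0.025} = 1.960.
Power = Φ(δ − 1.960) + Φ(−δ − 1.960) = Φ(0.289) + Φ(-4.209) = 0.6137 + 0.0000 = 0.6137.
Type II error: β = 1 − power = 1 − 0.6137 = 0.3863.

β ≈ 0.386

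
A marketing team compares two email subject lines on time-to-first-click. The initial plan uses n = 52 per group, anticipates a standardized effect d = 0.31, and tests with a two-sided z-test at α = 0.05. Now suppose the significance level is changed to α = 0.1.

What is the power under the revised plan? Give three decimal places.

δ = d·√(n/2) = 0.31 × √(52/2) = 1.5807 (unchanged). New critical value: z_{0.05} = 1.645.
Revised power = Φ(δ − 1.645) + Φ(−δ − 1.645) = Φ(-0.064) + Φ(-3.226) = 0.4744 + 0.0006 = 0.4751.

Power ≈ 0.475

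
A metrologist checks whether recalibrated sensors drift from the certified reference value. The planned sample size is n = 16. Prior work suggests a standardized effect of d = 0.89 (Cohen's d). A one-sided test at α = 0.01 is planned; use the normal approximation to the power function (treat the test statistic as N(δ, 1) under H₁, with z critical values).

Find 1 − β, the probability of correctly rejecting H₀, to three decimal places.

Noncentrality parameter: δ = d·√n = 0.89 × √16 = 3.5600
Critical value for a one-sided test at α = 0.01: z_α = 2.326.
Power = Φ(δ − 2.326) = Φ(1.234) = 0.8913.

Power ≈ 0.891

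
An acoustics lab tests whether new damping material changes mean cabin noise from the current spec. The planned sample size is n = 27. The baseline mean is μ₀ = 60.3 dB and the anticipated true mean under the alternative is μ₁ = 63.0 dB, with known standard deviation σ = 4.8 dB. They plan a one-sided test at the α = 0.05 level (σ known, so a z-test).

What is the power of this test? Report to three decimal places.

Power ≈ 0.899

Standardized effect: d = |μ₁ − μ₀| / σ = |63.0 − 60.3| / 4.8 = 0.5625
Noncentrality parameter: δ = d·√n = 0.5625 × √27 = 2.9228
Critical value for a one-sided test at α = 0.05: z_α = 1.645.
Power = Φ(δ − 1.645) = Φ(1.278) = 0.8994.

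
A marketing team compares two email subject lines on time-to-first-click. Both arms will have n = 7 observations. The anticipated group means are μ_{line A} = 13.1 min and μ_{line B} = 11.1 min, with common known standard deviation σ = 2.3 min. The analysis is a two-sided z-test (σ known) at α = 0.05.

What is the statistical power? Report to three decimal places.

Standardized effect: d = |μ_{line A} − μ_{line B}| / σ = |13.1 − 11.1| / 2.3 = 0.8696
Noncentrality parameter: δ = d·√(n/2) = 0.8696 × √(7/2) = 1.6268
Two-sided α = 0.05 → critical value z_{0.025} = 1.960.
Power = Φ(δ − 1.960) + Φ(−δ − 1.960) = Φ(-0.333) + Φ(-3.587) = 0.3695 + 0.0002 = 0.3697.

Power ≈ 0.370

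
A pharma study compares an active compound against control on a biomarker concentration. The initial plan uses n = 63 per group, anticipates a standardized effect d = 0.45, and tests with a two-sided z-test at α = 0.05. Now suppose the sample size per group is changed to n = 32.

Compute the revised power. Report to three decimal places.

Power ≈ 0.437

With n = 32 per group: δ = d·√(n/2) = 0.45 × √(32/2) = 1.8000. Critical value z_{0.025} = 1.960.
Revised power = Φ(δ − 1.960) + Φ(−δ − 1.960) = Φ(-0.160) + Φ(-3.760) = 0.4365 + 0.0001 = 0.4365.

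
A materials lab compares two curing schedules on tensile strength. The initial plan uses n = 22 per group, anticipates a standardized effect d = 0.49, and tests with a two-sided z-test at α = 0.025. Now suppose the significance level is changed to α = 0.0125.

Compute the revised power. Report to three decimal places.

Power ≈ 0.191

δ = d·√(n/2) = 0.49 × √(22/2) = 1.6251 (unchanged). New critical value: z_{0.0063} = 2.498.
Revised power = Φ(δ − 2.498) + Φ(−δ − 2.498) = Φ(-0.873) + Φ(-4.123) = 0.1915 + 0.0000 = 0.1915.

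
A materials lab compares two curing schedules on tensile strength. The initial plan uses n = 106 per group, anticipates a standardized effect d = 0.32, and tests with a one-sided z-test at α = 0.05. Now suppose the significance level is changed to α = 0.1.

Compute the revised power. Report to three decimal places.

δ = d·√(n/2) = 0.32 × √(106/2) = 2.3296 (unchanged). New critical value: z_{0.1} = 1.282.
Revised power = P(Z > 1.282 − δ) = Φ(1.048) = 0.8527.

Power ≈ 0.853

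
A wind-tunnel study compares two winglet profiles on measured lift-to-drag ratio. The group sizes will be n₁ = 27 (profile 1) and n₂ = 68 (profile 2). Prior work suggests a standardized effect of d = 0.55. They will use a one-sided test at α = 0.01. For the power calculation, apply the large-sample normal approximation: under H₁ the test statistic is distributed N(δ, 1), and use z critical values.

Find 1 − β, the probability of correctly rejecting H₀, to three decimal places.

Power ≈ 0.536

Noncentrality parameter: δ = d / √(1/n₁ + 1/n₂) = 0.55 / √(1/27 + 1/68) = 2.4179
One-sided α = 0.01 → critical value z_{0.01} = 2.326.
Power = Φ(δ − 2.326) = Φ(0.092) = 0.5365.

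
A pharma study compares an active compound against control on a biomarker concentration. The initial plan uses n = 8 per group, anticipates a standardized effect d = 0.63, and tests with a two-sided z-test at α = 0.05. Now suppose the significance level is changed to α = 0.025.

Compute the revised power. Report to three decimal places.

Power ≈ 0.163

δ = d·√(n/2) = 0.63 × √(8/2) = 1.2600 (unchanged). New critical value: z_{0.0125} = 2.241.
Revised power = Φ(δ − 2.241) + Φ(−δ − 2.241) = Φ(-0.981) + Φ(-3.501) = 0.1632 + 0.0002 = 0.1634.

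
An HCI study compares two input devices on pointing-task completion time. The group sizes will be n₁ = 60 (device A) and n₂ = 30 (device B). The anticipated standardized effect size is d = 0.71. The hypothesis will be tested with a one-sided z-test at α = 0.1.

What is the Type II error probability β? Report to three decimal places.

Noncentrality parameter: λ = d / √(1/n₁ + 1/n₂) = 0.71 / √(1/60 + 1/30) = 3.1752
One-sided α = 0.1 → critical value z_{0.1} = 1.282.
Power = Φ(λ − 1.282) = Φ(1.894) = 0.9709.
Type II error: β = 1 − power = 1 − 0.9709 = 0.0291.

β ≈ 0.029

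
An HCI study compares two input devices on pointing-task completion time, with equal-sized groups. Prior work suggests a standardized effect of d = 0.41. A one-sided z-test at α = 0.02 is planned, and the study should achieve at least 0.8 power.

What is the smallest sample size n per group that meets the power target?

n = 100 per group

For power 0.8 need Φ(δ − z_{0.02}) = 0.8, so δ = z_{0.02} + z_{0.20} = 2.054 + 0.842 = 2.895.
δ = d·√(n/2) ⇒ n = 2(δ/d)² = 2 × (2.895 / 0.41)² = 99.74.
Round up to the next whole unit.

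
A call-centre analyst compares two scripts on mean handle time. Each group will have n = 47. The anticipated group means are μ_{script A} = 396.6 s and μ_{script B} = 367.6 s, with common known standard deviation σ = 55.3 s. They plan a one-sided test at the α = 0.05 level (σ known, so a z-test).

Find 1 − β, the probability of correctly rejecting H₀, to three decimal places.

Standardized effect: d = |μ_{script A} − μ_{script B}| / σ = |396.6 − 367.6| / 55.3 = 0.5244
Noncentrality parameter: λ = d·√(n/2) = 0.5244 × √(47/2) = 2.5422
One-sided α = 0.05 → critical value z_{0.05} = 1.645.
Power = Φ(λ − 1.645) = Φ(0.897) = 0.8152.

Power ≈ 0.815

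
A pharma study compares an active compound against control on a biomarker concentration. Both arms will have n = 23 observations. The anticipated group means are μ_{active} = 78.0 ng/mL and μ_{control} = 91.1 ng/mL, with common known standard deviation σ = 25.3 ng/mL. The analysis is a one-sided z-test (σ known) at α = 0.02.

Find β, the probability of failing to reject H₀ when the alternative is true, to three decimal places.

β ≈ 0.617

Standardized effect: d = |μ_{active} − μ_{control}| / σ = |78.0 − 91.1| / 25.3 = 0.5178
Noncentrality parameter: δ = d·√(n/2) = 0.5178 × √(23/2) = 1.7559
One-sided α = 0.02 → critical value z_{0.02} = 2.054.
Power = Φ(δ − 2.054) = Φ(-0.298) = 0.3829.
Type II error: β = 1 − power = 1 − 0.3829 = 0.6171.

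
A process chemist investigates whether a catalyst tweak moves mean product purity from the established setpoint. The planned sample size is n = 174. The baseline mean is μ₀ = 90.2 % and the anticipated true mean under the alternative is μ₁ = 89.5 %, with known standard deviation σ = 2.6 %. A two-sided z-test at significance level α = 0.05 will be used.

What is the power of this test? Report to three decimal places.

Standardized effect: d = |μ₁ − μ₀| / σ = |89.5 − 90.2| / 2.6 = 0.2692
Noncentrality parameter: δ = d·√n = 0.2692 × √174 = 3.5514
Two-sided α = 0.05 → critical value z_{0.025} = 1.960.
Power = Φ(δ − 1.960) + Φ(−δ − 1.960) = Φ(1.591) + Φ(-5.511) = 0.9442 + 0.0000 = 0.9442.

Power ≈ 0.944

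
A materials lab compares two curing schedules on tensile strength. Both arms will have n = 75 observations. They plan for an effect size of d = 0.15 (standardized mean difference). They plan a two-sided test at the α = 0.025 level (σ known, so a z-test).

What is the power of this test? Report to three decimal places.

Power ≈ 0.094

Noncentrality parameter: δ = d·√(n/2) = 0.15 × √(75/2) = 0.9186
Critical value for a two-sided test at α = 0.025: z_{α/2} = 2.241.
Power = Φ(δ − 2.241) + Φ(−δ − 2.241) = Φ(-1.323) + Φ(-3.160) = 0.0929 + 0.0008 = 0.0937.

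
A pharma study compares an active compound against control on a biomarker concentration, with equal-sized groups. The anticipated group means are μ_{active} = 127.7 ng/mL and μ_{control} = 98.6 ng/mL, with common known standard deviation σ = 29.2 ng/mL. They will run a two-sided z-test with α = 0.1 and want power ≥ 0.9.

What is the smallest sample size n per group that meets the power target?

n = 18 per group

Standardized effect: d = |μ_{active} − μ_{control}| / σ = |127.7 − 98.6| / 29.2 = 0.9966
Set Φ(δ − 1.645) = 0.9; then δ − 1.645 = Φ⁻¹(0.9) = 1.282, giving δ = 2.926.
(The Φ(−δ − z_{α/2}) term is vanishingly small for δ > 0 and is dropped in the standard sample-size formula.)
δ = d·√(n/2) ⇒ n = 2(δ/d)² = 2 × (2.926 / 0.9966)² = 17.25.
Round up to the next whole unit.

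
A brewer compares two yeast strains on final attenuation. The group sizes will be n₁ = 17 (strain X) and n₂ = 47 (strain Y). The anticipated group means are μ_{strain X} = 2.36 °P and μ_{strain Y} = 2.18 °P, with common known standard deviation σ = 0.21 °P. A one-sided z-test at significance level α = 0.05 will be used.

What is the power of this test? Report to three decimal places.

Standardized effect: d = |μ_{strain X} − μ_{strain Y}| / σ = |2.36 − 2.18| / 0.21 = 0.8571
Noncentrality parameter: δ = d / √(1/n₁ + 1/n₂) = 0.8571 / √(1/17 + 1/47) = 3.0286
One-sided α = 0.05 → critical value z_{0.05} = 1.645.
Power = P(Z > 1.645 − δ) = Φ(1.384) = 0.9168.

Power ≈ 0.917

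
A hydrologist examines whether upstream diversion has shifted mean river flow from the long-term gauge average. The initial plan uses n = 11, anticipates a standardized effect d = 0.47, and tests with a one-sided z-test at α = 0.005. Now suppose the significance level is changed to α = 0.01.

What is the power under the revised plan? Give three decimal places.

Power ≈ 0.221

δ = d·√n = 0.47 × √11 = 1.5588 (unchanged). New critical value: z_{0.01} = 2.326.
Revised power = P(Z > 2.326 − δ) = Φ(-0.768) = 0.2214.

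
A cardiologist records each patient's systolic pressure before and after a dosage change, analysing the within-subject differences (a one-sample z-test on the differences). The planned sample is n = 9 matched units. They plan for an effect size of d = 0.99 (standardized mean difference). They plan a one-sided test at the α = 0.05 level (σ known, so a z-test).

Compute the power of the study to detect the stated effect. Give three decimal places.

Noncentrality parameter: δ = d·√n = 0.99 × √9 = 2.9700
One-sided α = 0.05 → critical value z_{0.05} = 1.645.
Power = P(Z > 1.645 − δ) = Φ(1.325) = 0.9074.

Power ≈ 0.907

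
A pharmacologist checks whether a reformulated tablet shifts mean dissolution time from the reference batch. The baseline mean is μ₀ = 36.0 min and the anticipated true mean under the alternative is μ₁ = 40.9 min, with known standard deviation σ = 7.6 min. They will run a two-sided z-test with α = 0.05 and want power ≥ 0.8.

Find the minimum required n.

n = 19

Standardized effect: d = |μ₁ − μ₀| / σ = |40.9 − 36.0| / 7.6 = 0.6447
Set Φ(δ − 1.960) = 0.8; then δ − 1.960 = Φ⁻¹(0.8) = 0.842, giving δ = 2.802.
(The Φ(−δ − z_{α/2}) term is vanishingly small for δ > 0 and is dropped in the standard sample-size formula.)
δ = d·√n ⇒ n = (δ/d)² = (2.802 / 0.6447)² = 18.88.
Rounding up, n = 19.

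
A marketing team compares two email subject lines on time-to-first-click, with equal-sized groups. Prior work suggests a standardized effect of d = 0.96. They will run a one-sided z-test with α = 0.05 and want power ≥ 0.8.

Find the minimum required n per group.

n = 14 per group

Set Φ(δ − 1.645) = 0.8; then δ − 1.645 = Φ⁻¹(0.8) = 0.842, giving δ = 2.486.
δ = d·√(n/2) ⇒ n = 2(δ/d)² = 2 × (2.486 / 0.96)² = 13.42.
Round up to the next whole unit.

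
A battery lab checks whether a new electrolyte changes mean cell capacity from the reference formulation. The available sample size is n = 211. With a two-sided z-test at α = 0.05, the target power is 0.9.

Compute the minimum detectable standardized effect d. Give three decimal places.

d ≈ 0.223

Need Φ(δ − 1.960) = 0.9, so δ = 1.960 + 1.282 = 3.242.
(Lower-tail contribution to power is negligible for δ > 0.)
δ = d·√n ⇒ d = δ/√n = 3.242/√211 = 0.2232.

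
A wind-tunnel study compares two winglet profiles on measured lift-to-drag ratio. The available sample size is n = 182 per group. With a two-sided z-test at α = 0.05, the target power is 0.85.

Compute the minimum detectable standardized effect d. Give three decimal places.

d ≈ 0.314

Need Φ(δ − 1.960) = 0.85, so δ = 1.960 + 1.036 = 2.996.
(Lower-tail contribution to power is negligible for δ > 0.)
δ = d·√(n/2) ⇒ d = δ/√(n/2) = 2.996/√(182/2) = 0.3141.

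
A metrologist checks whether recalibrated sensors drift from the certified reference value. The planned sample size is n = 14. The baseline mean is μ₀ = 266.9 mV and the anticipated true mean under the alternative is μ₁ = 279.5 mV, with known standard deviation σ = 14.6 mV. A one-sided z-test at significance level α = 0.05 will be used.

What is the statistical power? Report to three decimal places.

Standardized effect: d = |μ₁ − μ₀| / σ = |279.5 − 266.9| / 14.6 = 0.8630
Noncentrality parameter: δ = d·√n = 0.8630 × √14 = 3.2291
Critical value for a one-sided test at α = 0.05: z_α = 1.645.
Power = Φ(δ − 1.645) = Φ(1.584) = 0.9434.

Power ≈ 0.943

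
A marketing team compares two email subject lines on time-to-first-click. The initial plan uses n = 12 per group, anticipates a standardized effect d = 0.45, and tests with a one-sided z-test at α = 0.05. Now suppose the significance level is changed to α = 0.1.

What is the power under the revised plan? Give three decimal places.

δ = d·√(n/2) = 0.45 × √(12/2) = 1.1023 (unchanged). New critical value: z_{0.1} = 1.282.
Revised power = P(Z > 1.282 − δ) = Φ(-0.179) = 0.4289.

Power ≈ 0.429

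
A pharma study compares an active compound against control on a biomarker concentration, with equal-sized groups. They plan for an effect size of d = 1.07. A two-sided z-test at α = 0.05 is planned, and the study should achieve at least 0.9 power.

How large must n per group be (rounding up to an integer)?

Set Φ(δ − 1.960) = 0.9; then δ − 1.960 = Φ⁻¹(0.9) = 1.282, giving δ = 3.242.
(Ignoring the negligible lower-tail rejection probability gives the usual closed-form inversion.)
δ = d·√(n/2) ⇒ n = 2(δ/d)² = 2 × (3.242 / 1.07)² = 18.36.
Rounding up, n = 19 per group.

n = 19 per group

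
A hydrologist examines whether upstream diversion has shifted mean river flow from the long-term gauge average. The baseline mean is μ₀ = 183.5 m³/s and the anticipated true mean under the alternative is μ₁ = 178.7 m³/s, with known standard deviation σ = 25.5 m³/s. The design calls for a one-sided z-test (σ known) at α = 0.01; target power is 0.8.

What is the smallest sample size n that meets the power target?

Standardized effect: d = |μ₁ − μ₀| / σ = |178.7 − 183.5| / 25.5 = 0.1882
For power 0.8 need Φ(δ − z_{0.01}) = 0.8, so δ = z_{0.01} + z_{0.20} = 2.326 + 0.842 = 3.168.
δ = d·√n ⇒ n = (δ/d)² = (3.168 / 0.1882)² = 283.24.
Round up to the next whole unit.

n = 284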